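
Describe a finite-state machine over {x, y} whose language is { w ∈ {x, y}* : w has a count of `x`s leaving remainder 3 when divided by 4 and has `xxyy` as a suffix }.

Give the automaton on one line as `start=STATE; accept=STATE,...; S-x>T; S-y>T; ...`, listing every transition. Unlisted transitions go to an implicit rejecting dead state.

Build one automaton per condition and run them in lockstep. The first has 4 states tracking the count of `x`s modulo 4; the second has 5 states tracking how much of the suffix `xxyy` has currently been matched. A product state is a pair (one from each), accepting exactly when both do.
       x  y 
>  A   B  A 
   B   C  D 
   C   E  F 
   D   G  D 
   E   H  I 
   F   J  K 
   G   E  L 
   H   M  N 
   I   O  P 
   J   H  Q 
   K   J  L 
   L   J  L 
   M   C  R 
   N   B  S 
   O   M  A 
 * P   O  Q 
   Q   O  Q 
   R   G  T 
   S   B  A 
   T   G  D 
(> = start, * = accepting)

start=A; accept=P; A-x>B; A-y>A; B-x>C; B-y>D; C-x>E; C-y>F; D-x>G; D-y>D; E-x>H; E-y>I; F-x>J; F-y>K; G-x>E; G-y>L; H-x>M; H-y>N; I-x>O; I-y>P; J-x>H; J-y>Q; K-x>J; K-y>L; L-x>J; L-y>L; M-x>C; M-y>R; N-x>B; N-y>S; O-x>M; O-y>A; P-x>O; P-y>Q; Q-x>O; Q-y>Q; R-x>G; R-y>T; S-x>B; S-y>A; T-x>G; T-y>D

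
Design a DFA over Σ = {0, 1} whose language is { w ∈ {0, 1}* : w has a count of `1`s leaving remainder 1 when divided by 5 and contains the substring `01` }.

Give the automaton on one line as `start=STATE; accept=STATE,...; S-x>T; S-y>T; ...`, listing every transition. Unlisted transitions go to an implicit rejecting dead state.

start=q0; accept=q3; q0-0>q1; q0-1>q2; q1-0>q1; q1-1>q3; q2-0>q4; q2-1>q5; q3-0>q3; q3-1>q6; q4-0>q4; q4-1>q6; q5-0>q6; q5-1>q7; q6-0>q6; q6-1>q8; q7-0>q8; q7-1>q9; q8-0>q8; q8-1>q10; q9-0>q10; q9-1>q0; q10-0>q10; q10-1>q1

Build one automaton per condition and run them in lockstep. The first has 5 states tracking the count of `1`s modulo 5; the second has 3 states tracking whether and how much of `01` has been seen. A product state is a pair (one from each), accepting exactly when both do. Equivalent product states are then merged.
11 states suffice.
          0    1  
>  q0     q1   q2 
   q1     q1   q3 
   q2     q4   q5 
 * q3     q3   q6 
   q4     q4   q6 
   q5     q6   q7 
   q6     q6   q8 
   q7     q8   q9 
   q8     q8  q10 
   q9    q10   q0 
   q10   q10   q1 
(> = start, * = accepting)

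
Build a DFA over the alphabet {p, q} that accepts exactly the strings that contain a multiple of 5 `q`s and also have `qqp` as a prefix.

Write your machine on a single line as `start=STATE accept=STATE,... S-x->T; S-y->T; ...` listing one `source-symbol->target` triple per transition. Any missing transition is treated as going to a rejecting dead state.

Build one automaton per condition and run them in lockstep. The first has 5 states tracking the count of `q`s modulo 5; the second has 5 states tracking whether the input so far still matches the prefix `qqp`. A product state is a pair (one from each), accepting exactly when both do.
13 states suffice.
          p    q  
>  s0     s1   s2 
   s1     s1   s3 
   s2     s3   s4 
   s3     s3   s5 
   s4     s6   s7 
   s5     s5   s7 
   s6     s6   s8 
   s7     s7   s9 
   s8     s8  s10 
   s9     s9   s1 
   s10   s10  s11 
 * s11   s11  s12 
   s12   s12   s6 
(> = start, * = accepting)

start=s0; accept=s11; s0-p->s1; s0-q->s2; s1-p->s1; s1-q->s3; s2-p->s3; s2-q->s4; s3-p->s3; s3-q->s5; s4-p->s6; s4-q->s7; s5-p->s5; s5-q->s7; s6-p->s6; s6-q->s8; s7-p->s7; s7-q->s9; s8-p->s8; s8-q->s10; s9-p->s9; s9-q->s1; s10-p->s10; s10-q->s11; s11-p->s11; s11-q->s12; s12-p->s12; s12-q->s6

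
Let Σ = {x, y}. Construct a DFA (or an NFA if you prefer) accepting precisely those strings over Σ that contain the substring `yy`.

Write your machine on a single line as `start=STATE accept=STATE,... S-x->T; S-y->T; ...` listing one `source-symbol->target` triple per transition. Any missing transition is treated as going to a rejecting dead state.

start=s0; accept=s2; s0-x->s0; s0-y->s1; s1-x->s0; s1-y->s2; s2-x->s2; s2-y->s2

States s0..s1 record the length of the longest prefix of `yy` that matches the current input suffix. Reaching s2 means `yy` has been seen, and we stay there forever. Accept from s2.
        x   y  
>  s0   s0  s1 
   s1   s0  s2 
 * s2   s2  s2 
(> = start, * = accepting)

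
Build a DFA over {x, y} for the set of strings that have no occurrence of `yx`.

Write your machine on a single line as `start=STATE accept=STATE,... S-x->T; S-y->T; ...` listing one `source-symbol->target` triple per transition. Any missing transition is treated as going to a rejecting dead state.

start=S0; accept=S0,S1; S0-x->S0; S0-y->S1; S1-x->S2; S1-y->S1; S2-x->S2; S2-y->S2

This is the complement of 'contains `yx`'. Use the same substring-matching states — S0 through S2 holding how much of `yx` has just been matched — but flip the accepting set: everything except the trap S2 accepts.
A 3-state machine:
        x   y  
>* S0   S0  S1 
 * S1   S2  S1 
   S2   S2  S2 
(> = start, * = accepting)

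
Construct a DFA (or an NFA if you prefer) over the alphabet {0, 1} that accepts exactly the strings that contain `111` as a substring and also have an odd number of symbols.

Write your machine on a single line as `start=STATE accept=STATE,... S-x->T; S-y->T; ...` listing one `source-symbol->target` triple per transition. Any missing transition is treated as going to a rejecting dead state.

Build one automaton per condition and run them in lockstep. One (4 states) tracks whether and how much of `111` has been seen; the other (2 states) tracks the input length modulo 2. Each combined state is a pair, one component from each; accept when both components accept.
       0  1 
>  A   B  C 
   B   A  D 
   C   A  E 
   D   B  F 
   E   B  G 
   F   A  H 
 * G   H  H 
   H   G  G 
(> = start, * = accepting)

start=A; accept=G; A-0->B; A-1->C; B-0->A; B-1->D; C-0->A; C-1->E; D-0->B; D-1->F; E-0->B; E-1->G; F-0->A; F-1->H; G-0->H; G-1->H; H-0->G; H-1->G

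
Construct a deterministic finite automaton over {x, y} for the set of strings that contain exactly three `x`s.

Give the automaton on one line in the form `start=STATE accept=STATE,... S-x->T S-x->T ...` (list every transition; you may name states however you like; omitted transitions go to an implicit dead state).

Count `x`s, saturating at 4: states q0 through q3 mean 0 through 3 `x`s seen; q4 means more than 3. Each `x` increments (capped at q4); other symbols loop. Accept from {q3}.
A 5-state machine:
        x   y  
>  q0   q1  q0 
   q1   q2  q1 
   q2   q3  q2 
 * q3   q4  q3 
   q4   q4  q4 
(> = start, * = accepting)

start=q0 accept=q3 q0-x->q1 q0-y->q0 q1-x->q2 q1-y->q1 q2-x->q3 q2-y->q2 q3-x->q4 q3-y->q3 q4-x->q4 q4-y->q4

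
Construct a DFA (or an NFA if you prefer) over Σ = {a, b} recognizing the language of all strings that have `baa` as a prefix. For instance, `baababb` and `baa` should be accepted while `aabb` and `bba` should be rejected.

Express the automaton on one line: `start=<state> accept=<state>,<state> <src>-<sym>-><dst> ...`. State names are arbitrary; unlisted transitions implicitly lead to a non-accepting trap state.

Walk along `baa` while the input agrees: from q0 take `b` to q1, and so on. Any deviation drops to the rejecting sink q4. Once q3 is reached the prefix is confirmed and every continuation is accepted.
5 states suffice.
        a   b  
>  q0   q4  q1 
   q1   q2  q4 
   q2   q3  q4 
 * q3   q3  q3 
   q4   q4  q4 
(> = start, * = accepting)

start=q0 accept=q3 q0-a->q4 q0-b->q1 q1-a->q2 q1-b->q4 q2-a->q3 q2-b->q4 q3-a->q3 q3-b->q3 q4-a->q4 q4-b->q4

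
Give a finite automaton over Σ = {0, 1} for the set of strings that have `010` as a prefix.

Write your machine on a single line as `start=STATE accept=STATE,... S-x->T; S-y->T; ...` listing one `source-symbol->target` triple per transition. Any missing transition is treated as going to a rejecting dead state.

Walk along `010` while the input agrees: from q0 take `0` to q1, and so on. Any deviation drops to the rejecting sink q4. Once q3 is reached the prefix is confirmed and every continuation is accepted.
A 5-state machine:
        0   1  
>  q0   q1  q4 
   q1   q4  q2 
   q2   q3  q4 
 * q3   q3  q3 
   q4   q4  q4 
(> = start, * = accepting)

start=q0; accept=q3; q0-0->q1; q0-1->q4; q1-0->q4; q1-1->q2; q2-0->q3; q2-1->q4; q3-0->q3; q3-1->q3; q4-0->q4; q4-1->q4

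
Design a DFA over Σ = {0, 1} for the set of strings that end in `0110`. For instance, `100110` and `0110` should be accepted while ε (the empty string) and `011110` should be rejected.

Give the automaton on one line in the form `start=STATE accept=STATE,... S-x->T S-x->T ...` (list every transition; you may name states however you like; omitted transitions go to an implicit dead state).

start=q0 accept=q4 q0-0->q1 q0-1->q0 q1-0->q1 q1-1->q2 q2-0->q1 q2-1->q3 q3-0->q4 q3-1->q0 q4-0->q1 q4-1->q2

Let each state record the length of the longest suffix of the input read so far that is also a prefix of `0110`. q1 means the last symbol is `0`; q2 means the last 2 symbols are `01`; q3 means the last 3 symbols are `011`; q4 means the last 4 symbols are `0110`. Accept only at q4, where the string currently ends in `0110`.
        0   1  
>  q0   q1  q0 
   q1   q1  q2 
   q2   q1  q3 
   q3   q4  q0 
 * q4   q1  q2 
(> = start, * = accepting)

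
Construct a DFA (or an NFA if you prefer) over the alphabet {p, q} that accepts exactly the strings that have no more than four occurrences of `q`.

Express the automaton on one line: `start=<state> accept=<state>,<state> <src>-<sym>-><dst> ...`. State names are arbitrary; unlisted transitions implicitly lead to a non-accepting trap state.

Count `q`s, saturating at 5: states S0 through S4 mean 0 through 4 `q`s seen; S5 means more than 4. Each `q` increments (capped at S5); other symbols loop. Accept from {S0, S1, S2, S3, S4}.
        p   q  
>* S0   S0  S1 
 * S1   S1  S2 
 * S2   S2  S3 
 * S3   S3  S4 
 * S4   S4  S5 
   S5   S5  S5 
(> = start, * = accepting)

start=S0 accept=S0,S1,S2,S3,S4 S0-p->S0 S0-q->S1 S1-p->S1 S1-q->S2 S2-p->S2 S2-q->S3 S3-p->S3 S3-q->S4 S4-p->S4 S4-q->S5 S5-p->S5 S5-q->S5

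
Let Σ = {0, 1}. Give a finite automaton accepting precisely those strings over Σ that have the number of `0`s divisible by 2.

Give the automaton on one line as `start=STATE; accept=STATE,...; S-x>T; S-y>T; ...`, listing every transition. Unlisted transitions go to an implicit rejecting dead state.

start=q0; accept=q0; q0-0>q1; q0-1>q0; q1-0>q0; q1-1>q1

The only thing that matters is how many `0`s have appeared, reduced mod 2. Use one state per residue: q0 for 0, …, q1 for 1. Reading `0` moves to the next residue; anything else stays put. q0 is accepting.
A 2-state machine:
        0   1  
>* q0   q1  q0 
   q1   q0  q1 
(> = start, * = accepting)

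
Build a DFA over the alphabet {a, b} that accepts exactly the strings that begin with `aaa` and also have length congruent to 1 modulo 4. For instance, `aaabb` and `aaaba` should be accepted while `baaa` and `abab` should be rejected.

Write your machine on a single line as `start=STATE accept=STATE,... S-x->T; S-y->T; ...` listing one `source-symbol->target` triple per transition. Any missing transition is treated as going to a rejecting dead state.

Build one automaton per condition and run them in lockstep. One (5 states) tracks whether the input so far still matches the prefix `aaa`; the other (4 states) tracks the input length modulo 4. Each combined state is a pair, one component from each; accept when both components accept.
An 11-state machine:
          a    b  
>  q0     q1   q2 
   q1     q3   q4 
   q2     q4   q4 
   q3     q5   q6 
   q4     q6   q6 
   q5     q7   q7 
   q6     q8   q8 
   q7     q9   q9 
   q8     q2   q2 
 * q9    q10  q10 
   q10    q5   q5 
(> = start, * = accepting)

start=q0; accept=q9; q0-a->q1; q0-b->q2; q1-a->q3; q1-b->q4; q2-a->q4; q2-b->q4; q3-a->q5; q3-b->q6; q4-a->q6; q4-b->q6; q5-a->q7; q5-b->q7; q6-a->q8; q6-b->q8; q7-a->q9; q7-b->q9; q8-a->q2; q8-b->q2; q9-a->q10; q9-b->q10; q10-a->q5; q10-b->q5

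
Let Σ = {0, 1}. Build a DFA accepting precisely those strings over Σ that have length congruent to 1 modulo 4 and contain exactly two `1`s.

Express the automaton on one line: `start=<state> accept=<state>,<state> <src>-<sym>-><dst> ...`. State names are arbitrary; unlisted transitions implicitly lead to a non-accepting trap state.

start=q0 accept=q12 q0-0->q1 q0-1->q2 q1-0->q3 q1-1->q4 q2-0->q4 q2-1->q5 q3-0->q6 q3-1->q7 q4-0->q7 q4-1->q8 q5-0->q8 q5-1->q9 q6-0->q0 q6-1->q10 q7-0->q10 q7-1->q11 q8-0->q11 q8-1->q9 q9-0->q9 q9-1->q9 q10-0->q2 q10-1->q12 q11-0->q12 q11-1->q9 q12-0->q5 q12-1->q9

Run two small machines in parallel and take their product. One (4 states) tracks the input length modulo 4; the other (4 states) tracks the count of `1`s, saturating at 3. Each combined state is a pair, one component from each; accept when both components accept. Equivalent product states are then merged.
A 13-state machine:
          0    1  
>  q0     q1   q2 
   q1     q3   q4 
   q2     q4   q5 
   q3     q6   q7 
   q4     q7   q8 
   q5     q8   q9 
   q6     q0  q10 
   q7    q10  q11 
   q8    q11   q9 
   q9     q9   q9 
   q10    q2  q12 
   q11   q12   q9 
 * q12    q5   q9 
(> = start, * = accepting)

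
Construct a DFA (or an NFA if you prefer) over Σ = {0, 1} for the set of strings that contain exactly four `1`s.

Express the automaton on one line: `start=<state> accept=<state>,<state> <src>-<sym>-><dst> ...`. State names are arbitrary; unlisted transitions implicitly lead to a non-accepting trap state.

start=A accept=E A-0->A A-1->B B-0->B B-1->C C-0->C C-1->D D-0->D D-1->E E-0->E E-1->F F-0->F F-1->F

Only the number of `1`s matters, and only up to 5. Make a chain A → B → C → D → E → F advanced by each `1` (with F absorbing); every other symbol self-loops. The accepting set is {E}.
With 6 states:
       0  1 
>  A   A  B 
   B   B  C 
   C   C  D 
   D   D  E 
 * E   E  F 
   F   F  F 
(> = start, * = accepting)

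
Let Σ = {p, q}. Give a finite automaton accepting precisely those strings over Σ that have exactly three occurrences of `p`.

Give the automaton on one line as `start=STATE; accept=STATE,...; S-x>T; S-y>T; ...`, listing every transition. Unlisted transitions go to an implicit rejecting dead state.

start=A; accept=D; A-p>B; A-q>A; B-p>C; B-q>B; C-p>D; C-q>C; D-p>E; D-q>D; E-p>E; E-q>E

Only the number of `p`s matters, and only up to 4. Make a chain A → B → C → D → E advanced by each `p` (with E absorbing); every other symbol self-loops. The accepting set is {D}.
       p  q 
>  A   B  A 
   B   C  B 
   C   D  C 
 * D   E  D 
   E   E  E 
(> = start, * = accepting)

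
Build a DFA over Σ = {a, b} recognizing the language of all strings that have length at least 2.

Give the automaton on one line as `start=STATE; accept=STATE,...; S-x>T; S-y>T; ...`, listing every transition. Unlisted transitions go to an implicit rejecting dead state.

start=s0; accept=s2,s3; s0-a>s1; s0-b>s1; s1-a>s2; s1-b>s2; s2-a>s3; s2-b>s3; s3-a>s3; s3-b>s3

We only need to distinguish lengths 0, 1, …, 2, and '>2'. Chain s0 → s1 → s2 → s3 on every symbol, with s3 looping. Accepting states: {s2, s3}.
        a   b  
>  s0   s1  s1 
   s1   s2  s2 
 * s2   s3  s3 
 * s3   s3  s3 
(> = start, * = accepting)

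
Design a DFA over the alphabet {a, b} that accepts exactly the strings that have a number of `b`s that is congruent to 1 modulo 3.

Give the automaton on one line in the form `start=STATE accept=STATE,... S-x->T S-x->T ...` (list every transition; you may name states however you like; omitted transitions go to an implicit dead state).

Keep the running count of `b`s modulo 3: each `b` advances along the cycle S0 → S1 → S2 → S0 while other symbols loop. Accept at S1.
With 3 states:
        a   b  
>  S0   S0  S1 
 * S1   S1  S2 
   S2   S2  S0 
(> = start, * = accepting)

start=S0 accept=S1 S0-a->S0 S0-b->S1 S1-a->S1 S1-b->S2 S2-a->S2 S2-b->S0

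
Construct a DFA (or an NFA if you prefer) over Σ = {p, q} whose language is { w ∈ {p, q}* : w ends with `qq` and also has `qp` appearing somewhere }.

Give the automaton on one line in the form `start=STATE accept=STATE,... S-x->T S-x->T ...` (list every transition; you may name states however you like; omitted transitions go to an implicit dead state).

start=A accept=E A-p->A A-q->B B-p->C B-q->B C-p->C C-q->D D-p->C D-q->E E-p->C E-q->E

Build one automaton per condition and run them in lockstep. The first has 3 states tracking how much of the suffix `qq` has currently been matched; the second has 3 states tracking whether and how much of `qp` has been seen. A product state is a pair (one from each), accepting exactly when both do. Minimizing collapses redundant product states.
With 5 states:
       p  q 
>  A   A  B 
   B   C  B 
   C   C  D 
   D   C  E 
 * E   C  E 
(> = start, * = accepting)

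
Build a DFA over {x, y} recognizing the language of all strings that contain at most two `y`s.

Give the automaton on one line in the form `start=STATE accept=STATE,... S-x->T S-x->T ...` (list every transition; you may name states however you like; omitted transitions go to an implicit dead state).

start=A accept=A,B,C A-x->A A-y->B B-x->B B-y->C C-x->C C-y->D D-x->D D-y->D

Count `y`s, saturating at 3: states A through C mean 0 through 2 `y`s seen; D means more than 2. Each `y` increments (capped at D); other symbols loop. Accept from {A, B, C}.
With 4 states:
       x  y 
>* A   A  B 
 * B   B  C 
 * C   C  D 
   D   D  D 
(> = start, * = accepting)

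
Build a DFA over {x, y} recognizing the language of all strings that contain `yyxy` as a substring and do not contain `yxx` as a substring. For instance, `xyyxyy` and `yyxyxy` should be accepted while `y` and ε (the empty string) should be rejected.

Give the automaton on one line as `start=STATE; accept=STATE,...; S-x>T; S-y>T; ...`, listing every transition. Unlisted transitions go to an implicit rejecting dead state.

Run two small machines in parallel and take their product. The first has 5 states tracking whether and how much of `yyxy` has been seen; the second has 4 states tracking partial matches of the forbidden pattern `yxx`. A product state is a pair (one from each), accepting exactly when both do.
          x    y  
>  S0     S0   S1 
   S1     S2   S3 
   S2     S4   S1 
   S3     S5   S3 
   S4     S4   S6 
   S5     S4   S7 
   S6     S4   S8 
 * S7     S9   S7 
   S8    S10   S8 
 * S9    S11   S7 
   S10    S4  S11 
   S11   S11  S11 
(> = start, * = accepting)

start=S0; accept=S7,S9; S0-x>S0; S0-y>S1; S1-x>S2; S1-y>S3; S2-x>S4; S2-y>S1; S3-x>S5; S3-y>S3; S4-x>S4; S4-y>S6; S5-x>S4; S5-y>S7; S6-x>S4; S6-y>S8; S7-x>S9; S7-y>S7; S8-x>S10; S8-y>S8; S9-x>S11; S9-y>S7; S10-x>S4; S10-y>S11; S11-x>S11; S11-y>S11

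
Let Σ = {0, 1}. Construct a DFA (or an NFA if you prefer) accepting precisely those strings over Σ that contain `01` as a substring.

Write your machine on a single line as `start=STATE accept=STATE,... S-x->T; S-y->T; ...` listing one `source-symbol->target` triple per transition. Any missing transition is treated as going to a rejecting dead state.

start=q0; accept=q2; q0-0->q1; q0-1->q0; q1-0->q1; q1-1->q2; q2-0->q2; q2-1->q2

States q0..q1 record the length of the longest prefix of `01` that matches the current input suffix. Reaching q2 means `01` has been seen, and we stay there forever. Accept from q2.
With 3 states:
        0   1  
>  q0   q1  q0 
   q1   q1  q2 
 * q2   q2  q2 
(> = start, * = accepting)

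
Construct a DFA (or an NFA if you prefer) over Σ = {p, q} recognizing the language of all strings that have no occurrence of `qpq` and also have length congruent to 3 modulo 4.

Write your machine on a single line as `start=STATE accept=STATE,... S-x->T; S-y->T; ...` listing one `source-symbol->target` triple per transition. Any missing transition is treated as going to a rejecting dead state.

Handle the two conditions separately and then intersect. One (4 states) tracks partial matches of the forbidden pattern `qpq`; the other (4 states) tracks the input length modulo 4. Each combined state is a pair, one component from each; accept when both components accept.
With 16 states:
          p    q  
>  S0     S1   S2 
   S1     S3   S4 
   S2     S5   S4 
   S3     S6   S7 
   S4     S8   S7 
   S5     S6   S9 
 * S6     S0  S10 
 * S7    S11  S10 
 * S8     S0  S12 
   S9    S12  S12 
   S10   S13   S2 
   S11    S1  S14 
   S12   S14  S14 
   S13    S3  S15 
   S14   S15  S15 
   S15    S9   S9 
(> = start, * = accepting)

start=S0; accept=S6,S7,S8; S0-p->S1; S0-q->S2; S1-p->S3; S1-q->S4; S2-p->S5; S2-q->S4; S3-p->S6; S3-q->S7; S4-p->S8; S4-q->S7; S5-p->S6; S5-q->S9; S6-p->S0; S6-q->S10; S7-p->S11; S7-q->S10; S8-p->S0; S8-q->S12; S9-p->S12; S9-q->S12; S10-p->S13; S10-q->S2; S11-p->S1; S11-q->S14; S12-p->S14; S12-q->S14; S13-p->S3; S13-q->S15; S14-p->S15; S14-q->S15; S15-p->S9; S15-q->S9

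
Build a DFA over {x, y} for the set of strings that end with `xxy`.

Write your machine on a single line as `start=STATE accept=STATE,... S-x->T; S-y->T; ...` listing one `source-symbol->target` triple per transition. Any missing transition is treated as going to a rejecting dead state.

start=A; accept=D; A-x->B; A-y->A; B-x->C; B-y->A; C-x->C; C-y->D; D-x->B; D-y->A

Let each state record the length of the longest suffix of the input read so far that is also a prefix of `xxy`. B means the last symbol is `x`; C means the last 2 symbols are `xx`; D means the last 3 symbols are `xxy`. Accept only at D, where the string currently ends in `xxy`.
       x  y 
>  A   B  A 
   B   C  A 
   C   C  D 
 * D   B  A 
(> = start, * = accepting)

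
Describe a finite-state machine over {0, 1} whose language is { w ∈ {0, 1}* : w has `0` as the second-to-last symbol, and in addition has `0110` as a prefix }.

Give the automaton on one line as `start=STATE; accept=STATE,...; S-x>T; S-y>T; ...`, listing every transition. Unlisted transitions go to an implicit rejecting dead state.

start=q0; accept=q10,q11; q0-0>q1; q0-1>q2; q1-0>q3; q1-1>q4; q2-0>q5; q2-1>q6; q3-0>q3; q3-1>q7; q4-0>q5; q4-1>q8; q5-0>q3; q5-1>q7; q6-0>q5; q6-1>q6; q7-0>q5; q7-1>q6; q8-0>q9; q8-1>q6; q9-0>q10; q9-1>q11; q10-0>q10; q10-1>q11; q11-0>q9; q11-1>q12; q12-0>q9; q12-1>q12

Build one automaton per condition and run them in lockstep. One (7 states) tracks the last 2 symbols read; the other (6 states) tracks whether the input so far still matches the prefix `0110`. Each combined state is a pair, one component from each; accept when both components accept.
With 13 states:
          0    1  
>  q0     q1   q2 
   q1     q3   q4 
   q2     q5   q6 
   q3     q3   q7 
   q4     q5   q8 
   q5     q3   q7 
   q6     q5   q6 
   q7     q5   q6 
   q8     q9   q6 
   q9    q10  q11 
 * q10   q10  q11 
 * q11    q9  q12 
   q12    q9  q12 
(> = start, * = accepting)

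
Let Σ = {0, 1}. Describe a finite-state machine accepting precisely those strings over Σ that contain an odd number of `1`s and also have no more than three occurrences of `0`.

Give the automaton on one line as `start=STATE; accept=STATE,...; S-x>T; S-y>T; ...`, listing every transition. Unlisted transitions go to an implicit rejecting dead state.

start=s0; accept=s2,s4,s6,s8; s0-0>s1; s0-1>s2; s1-0>s3; s1-1>s4; s2-0>s4; s2-1>s0; s3-0>s5; s3-1>s6; s4-0>s6; s4-1>s1; s5-0>s7; s5-1>s8; s6-0>s8; s6-1>s3; s7-0>s7; s7-1>s7; s8-0>s7; s8-1>s5

Run two small machines in parallel and take their product. One (2 states) tracks the count of `1`s modulo 2; the other (5 states) tracks the count of `0`s, saturating at 4. Each combined state is a pair, one component from each; accept when both components accept. Equivalent product states are then merged.
With 9 states:
        0   1  
>  s0   s1  s2 
   s1   s3  s4 
 * s2   s4  s0 
   s3   s5  s6 
 * s4   s6  s1 
   s5   s7  s8 
 * s6   s8  s3 
   s7   s7  s7 
 * s8   s7  s5 
(> = start, * = accepting)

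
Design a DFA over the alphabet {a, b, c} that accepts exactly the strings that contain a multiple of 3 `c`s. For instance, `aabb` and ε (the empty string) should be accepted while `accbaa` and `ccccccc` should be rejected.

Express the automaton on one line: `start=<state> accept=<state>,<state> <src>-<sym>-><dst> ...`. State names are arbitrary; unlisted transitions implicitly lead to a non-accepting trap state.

The only thing that matters is how many `c`s have appeared, reduced mod 3. Use one state per residue: q0 for 0, …, q2 for 2. Reading `c` moves to the next residue; anything else stays put. q0 is accepting.
3 states suffice.
        a   b   c  
>* q0   q0  q0  q1 
   q1   q1  q1  q2 
   q2   q2  q2  q0 
(> = start, * = accepting)

start=q0 accept=q0 q0-a->q0 q0-b->q0 q0-c->q1 q1-a->q1 q1-b->q1 q1-c->q2 q2-a->q2 q2-b->q2 q2-c->q0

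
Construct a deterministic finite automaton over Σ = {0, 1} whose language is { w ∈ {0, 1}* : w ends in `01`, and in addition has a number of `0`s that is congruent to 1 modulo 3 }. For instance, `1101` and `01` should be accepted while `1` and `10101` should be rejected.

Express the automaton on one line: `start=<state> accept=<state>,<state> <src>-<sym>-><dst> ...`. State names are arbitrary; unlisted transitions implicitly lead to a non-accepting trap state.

start=q0 accept=q3 q0-0->q1 q0-1->q0 q1-0->q2 q1-1->q3 q2-0->q4 q2-1->q5 q3-0->q2 q3-1->q6 q4-0->q1 q4-1->q7 q5-0->q4 q5-1->q8 q6-0->q2 q6-1->q6 q7-0->q1 q7-1->q0 q8-0->q4 q8-1->q8

Handle the two conditions separately and then intersect. One (3 states) tracks how much of the suffix `01` has currently been matched; the other (3 states) tracks the count of `0`s modulo 3. Each combined state is a pair, one component from each; accept when both components accept.
With 9 states:
        0   1  
>  q0   q1  q0 
   q1   q2  q3 
   q2   q4  q5 
 * q3   q2  q6 
   q4   q1  q7 
   q5   q4  q8 
   q6   q2  q6 
   q7   q1  q0 
   q8   q4  q8 
(> = start, * = accepting)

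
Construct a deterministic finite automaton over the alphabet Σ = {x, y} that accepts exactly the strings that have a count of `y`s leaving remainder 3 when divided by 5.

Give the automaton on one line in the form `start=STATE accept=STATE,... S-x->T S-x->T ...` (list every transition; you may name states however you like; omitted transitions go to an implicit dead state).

Keep the running count of `y`s modulo 5: each `y` advances along the cycle A → B → C → D → E → A while other symbols loop. Accept at D.
A 5-state machine:
       x  y 
>  A   A  B 
   B   B  C 
   C   C  D 
 * D   D  E 
   E   E  A 
(> = start, * = accepting)

start=A accept=D A-x->A A-y->B B-x->B B-y->C C-x->C C-y->D D-x->D D-y->E E-x->E E-y->A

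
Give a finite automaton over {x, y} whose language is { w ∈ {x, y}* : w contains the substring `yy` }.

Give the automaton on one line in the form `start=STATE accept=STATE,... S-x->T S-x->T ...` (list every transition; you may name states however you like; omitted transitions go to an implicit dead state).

start=A accept=C A-x->A A-y->B B-x->A B-y->C C-x->C C-y->C

Track how much of `yy` has been matched so far: state A is no progress, C is the absorbing accept state reached once `yy` has occurred. Intermediate states record partial matches; on a mismatch, fall back to the longest reusable overlap.
3 states suffice.
       x  y 
>  A   A  B 
   B   A  C 
 * C   C  C 
(> = start, * = accepting)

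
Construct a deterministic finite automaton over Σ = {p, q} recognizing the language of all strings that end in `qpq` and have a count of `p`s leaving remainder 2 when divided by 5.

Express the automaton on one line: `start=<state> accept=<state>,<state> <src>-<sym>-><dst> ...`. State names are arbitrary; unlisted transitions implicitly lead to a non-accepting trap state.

start=A accept=H A-p->B A-q->A B-p->C B-q->D C-p->E C-q->C D-p->F D-q->D E-p->G E-q->E F-p->E F-q->H G-p->A G-q->G H-p->E H-q->C

Build one automaton per condition and run them in lockstep. The first has 4 states tracking how much of the suffix `qpq` has currently been matched; the second has 5 states tracking the count of `p`s modulo 5. A product state is a pair (one from each), accepting exactly when both do. Equivalent product states are then merged.
8 states suffice.
       p  q 
>  A   B  A 
   B   C  D 
   C   E  C 
   D   F  D 
   E   G  E 
   F   E  H 
   G   A  G 
 * H   E  C 
(> = start, * = accepting)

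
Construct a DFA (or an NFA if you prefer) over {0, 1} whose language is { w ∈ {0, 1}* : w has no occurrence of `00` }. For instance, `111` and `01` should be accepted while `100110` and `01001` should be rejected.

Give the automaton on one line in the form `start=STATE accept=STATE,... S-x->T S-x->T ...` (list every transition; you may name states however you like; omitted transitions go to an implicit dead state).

Track partial matches of the forbidden pattern `00`. State S2 is a dead state reached once `00` has occurred; every other state accepts. S0 means no part of `00` is currently matched.
A 3-state machine:
        0   1  
>* S0   S1  S0 
 * S1   S2  S0 
   S2   S2  S2 
(> = start, * = accepting)

start=S0 accept=S0,S1 S0-0->S1 S0-1->S0 S1-0->S2 S1-1->S0 S2-0->S2 S2-1->S2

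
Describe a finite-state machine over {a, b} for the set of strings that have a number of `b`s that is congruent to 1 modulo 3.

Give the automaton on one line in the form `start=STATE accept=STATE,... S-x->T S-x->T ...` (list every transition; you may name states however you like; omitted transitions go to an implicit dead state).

start=s0 accept=s1 s0-a->s0 s0-b->s1 s1-a->s1 s1-b->s2 s2-a->s2 s2-b->s0

Keep the running count of `b`s modulo 3: each `b` advances along the cycle s0 → s1 → s2 → s0 while other symbols loop. Accept at s1.
A 3-state machine:
        a   b  
>  s0   s0  s1 
 * s1   s1  s2 
   s2   s2  s0 
(> = start, * = accepting)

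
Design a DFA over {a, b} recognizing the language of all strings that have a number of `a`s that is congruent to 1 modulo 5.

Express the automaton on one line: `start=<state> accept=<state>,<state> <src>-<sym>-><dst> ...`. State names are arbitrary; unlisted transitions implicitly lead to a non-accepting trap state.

The only thing that matters is how many `a`s have appeared, reduced mod 5. Use one state per residue: S0 for 0, …, S4 for 4. Reading `a` moves to the next residue; anything else stays put. S1 is accepting.
A 5-state machine:
        a   b  
>  S0   S1  S0 
 * S1   S2  S1 
   S2   S3  S2 
   S3   S4  S3 
   S4   S0  S4 
(> = start, * = accepting)

start=S0 accept=S1 S0-a->S1 S0-b->S0 S1-a->S2 S1-b->S1 S2-a->S3 S2-b->S2 S3-a->S4 S3-b->S3 S4-a->S0 S4-b->S4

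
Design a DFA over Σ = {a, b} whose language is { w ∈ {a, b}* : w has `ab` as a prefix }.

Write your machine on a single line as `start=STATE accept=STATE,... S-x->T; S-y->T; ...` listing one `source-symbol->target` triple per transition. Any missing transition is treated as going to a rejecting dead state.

Walk along `ab` while the input agrees: from q0 take `a` to q1, and so on. Any deviation drops to the rejecting sink q3. Once q2 is reached the prefix is confirmed and every continuation is accepted.
A 4-state machine:
        a   b  
>  q0   q1  q3 
   q1   q3  q2 
 * q2   q2  q2 
   q3   q3  q3 
(> = start, * = accepting)

start=q0; accept=q2; q0-a->q1; q0-b->q3; q1-a->q3; q1-b->q2; q2-a->q2; q2-b->q2; q3-a->q3; q3-b->q3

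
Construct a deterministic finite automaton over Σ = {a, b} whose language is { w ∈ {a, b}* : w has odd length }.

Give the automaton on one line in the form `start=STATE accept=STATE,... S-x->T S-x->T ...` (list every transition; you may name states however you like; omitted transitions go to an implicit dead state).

start=s0 accept=s1 s0-a->s1 s0-b->s1 s1-a->s0 s1-b->s0

Count input length modulo 2: every symbol advances one step around the cycle s0 → s1 → s0. Accept at s1.
        a   b  
>  s0   s1  s1 
 * s1   s0  s0 
(> = start, * = accepting)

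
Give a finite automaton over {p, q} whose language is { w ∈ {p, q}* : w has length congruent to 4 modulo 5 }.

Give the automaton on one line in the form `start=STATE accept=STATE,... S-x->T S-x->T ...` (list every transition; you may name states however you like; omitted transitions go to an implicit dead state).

Only the length mod 5 matters, so use a 5-cycle: from any state, every input symbol moves to the next state, wrapping E back to A. Mark E accepting.
A 5-state machine:
       p  q 
>  A   B  B 
   B   C  C 
   C   D  D 
   D   E  E 
 * E   A  A 
(> = start, * = accepting)

start=A accept=E A-p->B A-q->B B-p->C B-q->C C-p->D C-q->D D-p->E D-q->E E-p->A E-q->A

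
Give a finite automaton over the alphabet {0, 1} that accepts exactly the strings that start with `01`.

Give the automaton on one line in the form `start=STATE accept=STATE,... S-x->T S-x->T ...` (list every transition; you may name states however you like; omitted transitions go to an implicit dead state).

Check the first 2 symbols one by one: s0 through s1 record how many have matched `01` so far; any wrong symbol goes to the dead state s3. After all 2 match we enter the accepting sink s2.
With 4 states:
        0   1  
>  s0   s1  s3 
   s1   s3  s2 
 * s2   s2  s2 
   s3   s3  s3 
(> = start, * = accepting)

start=s0 accept=s2 s0-0->s1 s0-1->s3 s1-0->s3 s1-1->s2 s2-0->s2 s2-1->s2 s3-0->s3 s3-1->s3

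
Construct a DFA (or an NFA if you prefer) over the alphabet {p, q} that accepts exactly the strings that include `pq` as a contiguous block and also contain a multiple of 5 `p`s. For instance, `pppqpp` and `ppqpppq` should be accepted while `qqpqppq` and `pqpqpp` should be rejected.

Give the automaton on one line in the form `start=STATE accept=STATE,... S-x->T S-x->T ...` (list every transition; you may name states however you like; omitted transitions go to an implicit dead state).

start=A accept=K A-p->B A-q->A B-p->C B-q->D C-p->E C-q->F D-p->F D-q->D E-p->G E-q->H F-p->H F-q->F G-p->I G-q->J H-p->J H-q->H I-p->B I-q->K J-p->K J-q->J K-p->D K-q->K

Run two small machines in parallel and take their product. The first has 3 states tracking whether and how much of `pq` has been seen; the second has 5 states tracking the count of `p`s modulo 5. A product state is a pair (one from each), accepting exactly when both do.
       p  q 
>  A   B  A 
   B   C  D 
   C   E  F 
   D   F  D 
   E   G  H 
   F   H  F 
   G   I  J 
   H   J  H 
   I   B  K 
   J   K  J 
 * K   D  K 
(> = start, * = accepting)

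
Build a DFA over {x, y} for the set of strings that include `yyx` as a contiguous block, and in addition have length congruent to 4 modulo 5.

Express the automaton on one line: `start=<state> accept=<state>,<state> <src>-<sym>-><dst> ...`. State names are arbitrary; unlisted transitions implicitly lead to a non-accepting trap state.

start=A accept=N A-x->B A-y->C B-x->D B-y->E C-x->D C-y->F D-x->G D-y->H E-x->G E-y->I F-x->J F-y->I G-x->K G-y->L H-x->K H-y->M I-x->N I-y->M J-x->N J-y->N K-x->A K-y->O L-x->A L-y->P M-x->Q M-y->P N-x->Q N-y->Q O-x->B O-y->R P-x->S P-y->R Q-x->S Q-y->S R-x->T R-y->F S-x->T S-y->T T-x->J T-y->J

Build one automaton per condition and run them in lockstep. The first has 4 states tracking whether and how much of `yyx` has been seen; the second has 5 states tracking the input length modulo 5. A product state is a pair (one from each), accepting exactly when both do.
A 20-state machine:
       x  y 
>  A   B  C 
   B   D  E 
   C   D  F 
   D   G  H 
   E   G  I 
   F   J  I 
   G   K  L 
   H   K  M 
   I   N  M 
   J   N  N 
   K   A  O 
   L   A  P 
   M   Q  P 
 * N   Q  Q 
   O   B  R 
   P   S  R 
   Q   S  S 
   R   T  F 
   S   T  T 
   T   J  J 
(> = start, * = accepting)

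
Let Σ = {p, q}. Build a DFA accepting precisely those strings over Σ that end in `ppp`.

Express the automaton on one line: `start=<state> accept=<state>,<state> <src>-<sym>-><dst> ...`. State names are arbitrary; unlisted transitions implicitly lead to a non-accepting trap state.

Let each state record the length of the longest suffix of the input read so far that is also a prefix of `ppp`. s1 means the last symbol is `p`; s2 means the last 2 symbols are `pp`; s3 means the last 3 symbols are `ppp`. Accept only at s3, where the string currently ends in `ppp`.
        p   q  
>  s0   s1  s0 
   s1   s2  s0 
   s2   s3  s0 
 * s3   s3  s0 
(> = start, * = accepting)

start=s0 accept=s3 s0-p->s1 s0-q->s0 s1-p->s2 s1-q->s0 s2-p->s3 s2-q->s0 s3-p->s3 s3-q->s0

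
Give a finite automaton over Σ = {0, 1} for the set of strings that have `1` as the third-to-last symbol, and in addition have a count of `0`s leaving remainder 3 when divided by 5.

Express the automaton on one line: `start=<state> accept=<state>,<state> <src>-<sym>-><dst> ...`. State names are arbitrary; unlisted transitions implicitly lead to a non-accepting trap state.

Handle the two conditions separately and then intersect. One (15 states) tracks the last 3 symbols read; the other (5 states) tracks the count of `0`s modulo 5. Each combined state is a pair, one component from each; accept when both components accept. After merging equivalent states the machine shrinks.
          0    1  
>  S0     S1   S0 
   S1     S2   S3 
   S2     S4   S5 
   S3     S6   S3 
   S4     S7   S8 
   S5     S9  S10 
   S6    S11   S5 
   S7     S0   S7 
   S8     S7  S12 
   S9     S7  S13 
   S10   S14  S10 
 * S11    S7   S8 
   S12    S7  S15 
 * S13    S7  S12 
 * S14    S7  S13 
 * S15    S7  S15 
(> = start, * = accepting)

start=S0 accept=S11,S13,S14,S15 S0-0->S1 S0-1->S0 S1-0->S2 S1-1->S3 S2-0->S4 S2-1->S5 S3-0->S6 S3-1->S3 S4-0->S7 S4-1->S8 S5-0->S9 S5-1->S10 S6-0->S11 S6-1->S5 S7-0->S0 S7-1->S7 S8-0->S7 S8-1->S12 S9-0->S7 S9-1->S13 S10-0->S14 S10-1->S10 S11-0->S7 S11-1->S8 S12-0->S7 S12-1->S15 S13-0->S7 S13-1->S12 S14-0->S7 S14-1->S13 S15-0->S7 S15-1->S15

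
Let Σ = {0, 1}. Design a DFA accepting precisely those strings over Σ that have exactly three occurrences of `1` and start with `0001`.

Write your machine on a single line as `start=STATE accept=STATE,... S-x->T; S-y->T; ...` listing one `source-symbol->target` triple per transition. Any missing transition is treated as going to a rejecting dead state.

Handle the two conditions separately and then intersect. One (5 states) tracks the count of `1`s, saturating at 4; the other (6 states) tracks whether the input so far still matches the prefix `0001`. Each combined state is a pair, one component from each; accept when both components accept. After merging equivalent states the machine shrinks.
        0   1  
>  S0   S1  S2 
   S1   S3  S2 
   S2   S2  S2 
   S3   S4  S2 
   S4   S2  S5 
   S5   S5  S6 
   S6   S6  S7 
 * S7   S7  S2 
(> = start, * = accepting)

start=S0; accept=S7; S0-0->S1; S0-1->S2; S1-0->S3; S1-1->S2; S2-0->S2; S2-1->S2; S3-0->S4; S3-1->S2; S4-0->S2; S4-1->S5; S5-0->S5; S5-1->S6; S6-0->S6; S6-1->S7; S7-0->S7; S7-1->S2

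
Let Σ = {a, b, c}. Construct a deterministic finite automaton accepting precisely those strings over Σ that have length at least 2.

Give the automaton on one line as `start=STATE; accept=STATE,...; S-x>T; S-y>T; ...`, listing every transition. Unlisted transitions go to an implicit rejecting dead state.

Count input length up to 3: every symbol moves from s0 toward s3, which means 'more than 2' and absorbs. Accept from {s2, s3}.
4 states suffice.
        a   b   c  
>  s0   s1  s1  s1 
   s1   s2  s2  s2 
 * s2   s3  s3  s3 
 * s3   s3  s3  s3 
(> = start, * = accepting)

start=s0; accept=s2,s3; s0-a>s1; s0-b>s1; s0-c>s1; s1-a>s2; s1-b>s2; s1-c>s2; s2-a>s3; s2-b>s3; s2-c>s3; s3-a>s3; s3-b>s3; s3-c>s3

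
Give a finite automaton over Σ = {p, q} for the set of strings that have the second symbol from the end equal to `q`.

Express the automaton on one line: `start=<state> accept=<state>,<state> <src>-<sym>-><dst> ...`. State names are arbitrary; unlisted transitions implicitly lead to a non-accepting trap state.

Because acceptance depends on a position counted from the end, the machine has to buffer the most recent 2 symbols. Make each state the string of the last up-to-2 symbols read; on input `x` shift the window left and append `x`. Accept when the buffered window has length 2 and begins with `q`.
7 states suffice.
       p  q 
>  A   B  C 
   B   D  E 
   C   F  G 
   D   D  E 
   E   F  G 
 * F   D  E 
 * G   F  G 
(> = start, * = accepting)

start=A accept=F,G A-p->B A-q->C B-p->D B-q->E C-p->F C-q->G D-p->D D-q->E E-p->F E-q->G F-p->D F-q->E G-p->F G-q->G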